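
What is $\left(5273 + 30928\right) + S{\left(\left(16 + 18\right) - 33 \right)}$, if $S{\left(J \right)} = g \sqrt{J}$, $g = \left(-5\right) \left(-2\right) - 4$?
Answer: $36207$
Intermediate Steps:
$g = 6$ ($g = 10 - 4 = 6$)
$S{\left(J \right)} = 6 \sqrt{J}$
$\left(5273 + 30928\right) + S{\left(\left(16 + 18\right) - 33 \right)} = \left(5273 + 30928\right) + 6 \sqrt{\left(16 + 18\right) - 33} = 36201 + 6 \sqrt{34 - 33} = 36201 + 6 \sqrt{1} = 36201 + 6 \cdot 1 = 36201 + 6 = 36207$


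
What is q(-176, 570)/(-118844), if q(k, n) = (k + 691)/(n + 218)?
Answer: -515/93649072 ≈ -5.4993e-6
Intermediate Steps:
q(k, n) = (691 + k)/(218 + n)
q(-176, 570)/(-118844) = ((691 - 176)/(218 + 570))/(-118844) = (515/788)*(-1/118844) = -515/93649072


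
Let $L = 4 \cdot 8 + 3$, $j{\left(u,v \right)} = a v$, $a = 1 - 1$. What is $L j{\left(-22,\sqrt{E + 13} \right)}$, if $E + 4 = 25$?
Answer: $0$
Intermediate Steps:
$E = 21$ ($E = -4 + 25 = 21$)
$a = 0$ ($a = 1 - 1 = 0$)
$j{\left(u,v \right)} = 0$ ($j{\left(u,v \right)} = 0 v = 0$)
$L = 35$ ($L = 32 + 3 = 35$)
$L j{\left(-22,\sqrt{E + 13} \right)} = 35 \cdot 0 = 0$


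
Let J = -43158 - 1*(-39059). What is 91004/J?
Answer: -91004/4099 ≈ -22.202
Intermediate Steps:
J = -4099 (J = -43158 + 39059 = -4099)
91004/J = 91004/(-4099) = 91004*(-1/4099) = -91004/4099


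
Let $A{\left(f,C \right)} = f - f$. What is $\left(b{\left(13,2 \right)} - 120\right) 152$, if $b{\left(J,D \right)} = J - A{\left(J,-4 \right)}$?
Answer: $-16264$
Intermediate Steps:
$A{\left(f,C \right)} = 0$
$b{\left(J,D \right)} = J$ ($b{\left(J,D \right)} = J - 0 = J + 0 = J$)
$\left(b{\left(13,2 \right)} - 120\right) 152 = \left(13 - 120\right) 152 = \left(-107\right) 152 = -16264$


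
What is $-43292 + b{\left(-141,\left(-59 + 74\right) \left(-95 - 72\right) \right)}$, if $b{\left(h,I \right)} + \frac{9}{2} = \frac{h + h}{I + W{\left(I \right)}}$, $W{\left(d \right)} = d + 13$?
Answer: $- \frac{432704657}{9994} \approx -43296.0$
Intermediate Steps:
$W{\left(d \right)} = 13 + d$
$b{\left(h,I \right)} = - \frac{9}{2} + \frac{2 h}{13 + 2 I}$ ($b{\left(h,I \right)} = - \frac{9}{2} + \frac{h + h}{I + \left(13 + I\right)} = - \frac{9}{2} + \frac{2 h}{13 + 2 I}$)
$-43292 + b{\left(-141,\left(-59 + 74\right) \left(-95 - 72\right) \right)} = -43292 + \frac{-117 - 18 \left(-59 + 74\right) \left(-95 - 72\right) + 4 \left(-141\right)}{2 \left(13 + 2 \left(-59 + 74\right) \left(-95 - 72\right)\right)} = -43292 + \frac{-117 - 18 \cdot 15 \left(-167\right) - 564}{2 \left(13 + 2 \cdot 15 \left(-167\right)\right)} = -43292 + \frac{-117 - -45090 - 564}{2 \left(13 + 2 \left(-2505\right)\right)} = -43292 + \frac{-117 + 45090 - 564}{2 \left(13 - 5010\right)} = -43292 + \frac{1}{2} \frac{1}{-4997} \cdot 44409 = -43292 + \frac{1}{2} \left(- \frac{1}{4997}\right) 44409 = -43292 - \frac{44409}{9994} = - \frac{432704657}{9994}$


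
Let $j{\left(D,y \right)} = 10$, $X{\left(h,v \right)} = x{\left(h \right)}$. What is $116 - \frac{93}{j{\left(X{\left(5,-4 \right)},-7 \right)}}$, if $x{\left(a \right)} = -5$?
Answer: $\frac{1067}{10} \approx 106.7$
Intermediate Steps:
$X{\left(h,v \right)} = -5$
$116 - \frac{93}{j{\left(X{\left(5,-4 \right)},-7 \right)}} = 116 - \frac{93}{10} = \frac{1067}{10}$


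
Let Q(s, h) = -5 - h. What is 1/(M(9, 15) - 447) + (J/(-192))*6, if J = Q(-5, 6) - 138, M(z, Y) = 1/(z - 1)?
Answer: 532419/114400 ≈ 4.6540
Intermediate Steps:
M(z, Y) = 1/(-1 + z)
J = -149 (J = (-5 - 1*6) - 138 = (-5 - 6) - 138 = -11 - 138 = -149)
1/(M(9, 15) - 447) + (J/(-192))*6 = 1/(1/(-1 + 9) - 447) - 149/(-192)*6 = 1/(1/8 - 447) - 149*(-1/192)*6 = 1/(⅛ - 447) + (149/192)*6 = 1/(-3575/8) + 149/32 = -8/3575 + 149/32 = 532419/114400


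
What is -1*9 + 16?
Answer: 7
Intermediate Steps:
-1*9 + 16 = -9 + 16 = 7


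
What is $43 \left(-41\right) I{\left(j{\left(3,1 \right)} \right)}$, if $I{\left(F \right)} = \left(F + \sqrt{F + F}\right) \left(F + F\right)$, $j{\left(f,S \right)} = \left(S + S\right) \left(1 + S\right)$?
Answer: $-56416 - 28208 \sqrt{2} \approx -96308.0$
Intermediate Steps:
$j{\left(f,S \right)} = 2 S \left(1 + S\right)$
$I{\left(F \right)} = 2 F \left(F + \sqrt{2} \sqrt{F}\right)$ ($I{\left(F \right)} = \left(F + \sqrt{2 F}\right) 2 F = \left(F + \sqrt{2} \sqrt{F}\right) 2 F = 2 F \left(F + \sqrt{2} \sqrt{F}\right)$)
$43 \left(-41\right) I{\left(j{\left(3,1 \right)} \right)} = 43 \left(-41\right) \left(2 \left(2 \cdot 1 \left(1 + 1\right)\right)^{2} + 2 \sqrt{2} \left(2 \cdot 1 \left(1 + 1\right)\right)^{\frac{3}{2}}\right) = - 1763 \left(2 \left(2 \cdot 1 \cdot 2\right)^{2} + 2 \sqrt{2} \left(2 \cdot 1 \cdot 2\right)^{\frac{3}{2}}\right) = - 1763 \left(2 \cdot 4^{2} + 2 \sqrt{2} \cdot 4^{\frac{3}{2}}\right) = - 1763 \left(2 \cdot 16 + 2 \sqrt{2} \cdot 8\right) = - 1763 \left(32 + 16 \sqrt{2}\right) = -56416 - 28208 \sqrt{2}$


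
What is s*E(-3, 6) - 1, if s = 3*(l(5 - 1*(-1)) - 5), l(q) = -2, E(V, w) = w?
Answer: -127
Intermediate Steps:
s = -21 (s = 3*(-2 - 5) = 3*(-7) = -21)
s*E(-3, 6) - 1 = -21*6 - 1 = -126 - 1 = -127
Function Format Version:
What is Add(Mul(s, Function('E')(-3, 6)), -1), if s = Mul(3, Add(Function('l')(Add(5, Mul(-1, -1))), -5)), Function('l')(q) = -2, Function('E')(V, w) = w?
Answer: -127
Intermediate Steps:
s = -21 (s = Mul(3, Add(-2, -5)) = Mul(3, -7) = -21)
Add(Mul(s, Function('E')(-3, 6)), -1) = Add(Mul(-21, 6), -1) = Add(-126, -1) = -127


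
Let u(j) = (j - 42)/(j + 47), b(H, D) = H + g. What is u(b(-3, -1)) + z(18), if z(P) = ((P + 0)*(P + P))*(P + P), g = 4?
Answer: 1119703/48 ≈ 23327.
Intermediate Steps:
b(H, D) = 4 + H (b(H, D) = H + 4 = 4 + H)
z(P) = 4*P**3 (z(P) = (P*(2*P))*(2*P) = (2*P**2)*(2*P) = 4*P**3)
u(j) = (-42 + j)/(47 + j)
u(b(-3, -1)) + z(18) = (-42 + (4 - 3))/(47 + (4 - 3)) + 4*18**3 = (-42 + 1)/(47 + 1) + 4*5832 = -41/48 + 23328 = 1119703/48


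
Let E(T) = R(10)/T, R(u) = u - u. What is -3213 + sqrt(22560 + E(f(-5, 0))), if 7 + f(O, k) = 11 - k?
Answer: -3213 + 4*sqrt(1410) ≈ -3062.8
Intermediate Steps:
R(u) = 0
f(O, k) = 4 - k (f(O, k) = -7 + (11 - k) = 4 - k)
E(T) = 0 (E(T) = 0/T = 0)
-3213 + sqrt(22560 + E(f(-5, 0))) = -3213 + sqrt(22560 + 0) = -3213 + sqrt(22560) = -3213 + 4*sqrt(1410)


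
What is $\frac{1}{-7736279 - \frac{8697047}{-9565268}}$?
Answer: $- \frac{9565268}{73999573260725} \approx -1.2926 \cdot 10^{-7}$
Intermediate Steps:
$\frac{1}{-7736279 - \frac{8697047}{-9565268}} = \frac{1}{-7736279 - - \frac{8697047}{9565268}} = \frac{1}{-7736279 + \frac{8697047}{9565268}} = \frac{1}{- \frac{73999573260725}{9565268}} = - \frac{9565268}{73999573260725}$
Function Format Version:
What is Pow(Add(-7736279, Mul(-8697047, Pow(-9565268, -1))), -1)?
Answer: Rational(-9565268, 73999573260725) ≈ -1.2926e-7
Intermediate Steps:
Pow(Add(-7736279, Mul(-8697047, Pow(-9565268, -1))), -1) = Pow(Add(-7736279, Mul(-8697047, Rational(-1, 9565268))), -1) = Pow(Add(-7736279, Rational(8697047, 9565268)), -1) = Pow(Rational(-73999573260725, 9565268), -1) = Rational(-9565268, 73999573260725)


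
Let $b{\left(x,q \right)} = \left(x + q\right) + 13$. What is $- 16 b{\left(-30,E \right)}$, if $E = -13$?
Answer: $480$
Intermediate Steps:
$b{\left(x,q \right)} = 13 + q + x$ ($b{\left(x,q \right)} = \left(q + x\right) + 13 = 13 + q + x$)
$- 16 b{\left(-30,E \right)} = - 16 \left(13 - 13 - 30\right) = \left(-16\right) \left(-30\right) = 480$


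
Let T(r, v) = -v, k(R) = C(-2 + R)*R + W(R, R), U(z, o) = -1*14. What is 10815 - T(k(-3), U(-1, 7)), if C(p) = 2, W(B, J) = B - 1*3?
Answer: 10801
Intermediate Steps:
U(z, o) = -14
W(B, J) = -3 + B (W(B, J) = B - 3 = -3 + B)
k(R) = -3 + 3*R (k(R) = 2*R + (-3 + R) = -3 + 3*R)
10815 - T(k(-3), U(-1, 7)) = 10815 - (-1)*(-14) = 10815 - 1*14 = 10815 - 14 = 10801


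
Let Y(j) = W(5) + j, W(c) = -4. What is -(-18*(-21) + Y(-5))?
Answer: -369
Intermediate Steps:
Y(j) = -4 + j
-(-18*(-21) + Y(-5)) = -(-18*(-21) + (-4 - 5)) = -(378 - 9) = -1*369 = -369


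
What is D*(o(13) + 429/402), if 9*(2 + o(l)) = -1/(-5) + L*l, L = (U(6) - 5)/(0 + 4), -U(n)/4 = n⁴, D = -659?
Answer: 4966460581/4020 ≈ 1.2354e+6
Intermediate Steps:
U(n) = -4*n⁴
L = -5189/4 (L = (-4*6⁴ - 5)/(0 + 4) = (-4*1296 - 5)/4 = (-5184 - 5)*(¼) = -5189*¼ = -5189/4 ≈ -1297.3)
o(l) = -89/45 - 5189*l/36 (o(l) = -2 + (-1/(-5) - 5189*l/4)/9 = -2 + (-1*(-⅕) - 5189*l/4)/9 = -2 + (⅕ - 5189*l/4)/9 = -2 + (1/45 - 5189*l/36) = -89/45 - 5189*l/36)
D*(o(13) + 429/402) = -659*((-89/45 - 5189/36*13) + 429/402) = -659*((-89/45 - 67457/36) + 429*(1/402)) = -659*(-112547/60 + 143/134) = -659*(-7536359/4020) = 4966460581/4020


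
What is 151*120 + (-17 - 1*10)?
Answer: 18093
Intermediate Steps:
151*120 + (-17 - 1*10) = 18120 + (-17 - 10) = 18120 - 27 = 18093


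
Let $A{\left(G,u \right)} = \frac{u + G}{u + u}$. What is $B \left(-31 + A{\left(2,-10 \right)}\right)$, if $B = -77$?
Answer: $\frac{11781}{5} \approx 2356.2$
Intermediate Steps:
$A{\left(G,u \right)} = \frac{G + u}{2 u}$
$B \left(-31 + A{\left(2,-10 \right)}\right) = - 77 \left(-31 + \frac{2 - 10}{2 \left(-10\right)}\right) = - 77 \left(-31 + \frac{1}{2} \left(- \frac{1}{10}\right) \left(-8\right)\right) = - 77 \left(-31 + \frac{2}{5}\right) = \left(-77\right) \left(- \frac{153}{5}\right) = \frac{11781}{5}$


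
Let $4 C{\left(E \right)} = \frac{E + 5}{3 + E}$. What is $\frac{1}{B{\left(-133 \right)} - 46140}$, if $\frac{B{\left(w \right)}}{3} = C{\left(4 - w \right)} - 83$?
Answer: $- \frac{280}{12988707} \approx -2.1557 \cdot 10^{-5}$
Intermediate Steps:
$C{\left(E \right)} = \frac{5 + E}{4 \left(3 + E\right)}$ ($C{\left(E \right)} = \frac{\left(E + 5\right) \frac{1}{3 + E}}{4} = \frac{\left(5 + E\right) \frac{1}{3 + E}}{4} = \frac{\frac{1}{3 + E} \left(5 + E\right)}{4} = \frac{5 + E}{4 \left(3 + E\right)}$)
$B{\left(w \right)} = -249 + \frac{3 \left(9 - w\right)}{4 \left(7 - w\right)}$ ($B{\left(w \right)} = 3 \left(\frac{5 - \left(-4 + w\right)}{4 \left(3 - \left(-4 + w\right)\right)} - 83\right) = 3 \left(\frac{9 - w}{4 \left(7 - w\right)} - 83\right) = 3 \left(-83 + \frac{9 - w}{4 \left(7 - w\right)}\right) = -249 + \frac{3 \left(9 - w\right)}{4 \left(7 - w\right)}$)
$\frac{1}{B{\left(-133 \right)} - 46140} = \frac{1}{\frac{3 \left(2315 - -44023\right)}{4 \left(-7 - 133\right)} - 46140} = \frac{1}{\frac{3 \left(2315 + 44023\right)}{4 \left(-140\right)} - 46140} = \frac{1}{\frac{3}{4} \left(- \frac{1}{140}\right) 46338 - 46140} = \frac{1}{- \frac{69507}{280} - 46140} = \frac{1}{- \frac{12988707}{280}} = - \frac{280}{12988707}$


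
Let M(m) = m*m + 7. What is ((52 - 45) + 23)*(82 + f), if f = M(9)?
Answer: 5100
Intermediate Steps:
M(m) = 7 + m² (M(m) = m² + 7 = 7 + m²)
f = 88 (f = 7 + 9² = 7 + 81 = 88)
((52 - 45) + 23)*(82 + f) = ((52 - 45) + 23)*(82 + 88) = (7 + 23)*170 = 30*170 = 5100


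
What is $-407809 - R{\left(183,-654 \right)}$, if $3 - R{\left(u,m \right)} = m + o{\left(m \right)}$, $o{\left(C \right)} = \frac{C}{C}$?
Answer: $-408465$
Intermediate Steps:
$o{\left(C \right)} = 1$
$R{\left(u,m \right)} = 2 - m$ ($R{\left(u,m \right)} = 3 - \left(m + 1\right) = 3 - \left(1 + m\right) = 2 - m$)
$-407809 - R{\left(183,-654 \right)} = -407809 - \left(2 - -654\right) = -407809 - \left(2 + 654\right) = -407809 - 656 = -408465$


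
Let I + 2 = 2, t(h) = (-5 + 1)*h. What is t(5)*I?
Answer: 0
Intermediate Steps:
t(h) = -4*h
I = 0 (I = -2 + 2 = 0)
t(5)*I = -4*5*0 = -20*0 = 0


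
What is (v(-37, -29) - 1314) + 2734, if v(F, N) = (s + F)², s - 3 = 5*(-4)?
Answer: 4336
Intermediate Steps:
s = -17 (s = 3 + 5*(-4) = 3 - 20 = -17)
v(F, N) = (-17 + F)²
(v(-37, -29) - 1314) + 2734 = ((-17 - 37)² - 1314) + 2734 = ((-54)² - 1314) + 2734 = (2916 - 1314) + 2734 = 1602 + 2734 = 4336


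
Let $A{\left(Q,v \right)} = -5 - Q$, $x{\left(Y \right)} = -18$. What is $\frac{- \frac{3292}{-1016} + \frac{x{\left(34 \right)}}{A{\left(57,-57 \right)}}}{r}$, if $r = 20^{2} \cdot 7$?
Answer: $\frac{27799}{22047200} \approx 0.0012609$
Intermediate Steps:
$r = 2800$ ($r = 400 \cdot 7 = 2800$)
$\frac{- \frac{3292}{-1016} + \frac{x{\left(34 \right)}}{A{\left(57,-57 \right)}}}{r} = \frac{- \frac{3292}{-1016} - \frac{18}{-5 - 57}}{2800} = \left(\left(-3292\right) \left(- \frac{1}{1016}\right) - \frac{18}{-5 - 57}\right) \frac{1}{2800} = \left(\frac{823}{254} - \frac{18}{-62}\right) \frac{1}{2800} = \left(\frac{823}{254} - - \frac{9}{31}\right) \frac{1}{2800} = \left(\frac{823}{254} + \frac{9}{31}\right) \frac{1}{2800} = \frac{27799}{7874} \cdot \frac{1}{2800} = \frac{27799}{22047200}$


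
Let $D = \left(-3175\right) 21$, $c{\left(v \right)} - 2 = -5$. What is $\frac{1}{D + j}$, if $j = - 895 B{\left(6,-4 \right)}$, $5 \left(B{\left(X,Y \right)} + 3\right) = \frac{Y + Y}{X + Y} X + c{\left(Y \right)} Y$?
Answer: $- \frac{1}{61842} \approx -1.617 \cdot 10^{-5}$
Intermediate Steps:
$c{\left(v \right)} = -3$ ($c{\left(v \right)} = 2 - 5 = -3$)
$B{\left(X,Y \right)} = -3 - \frac{3 Y}{5} + \frac{2 X Y}{5 \left(X + Y\right)}$ ($B{\left(X,Y \right)} = -3 + \frac{\frac{Y + Y}{X + Y} X - 3 Y}{5} = -3 + \frac{\frac{2 Y}{X + Y} X - 3 Y}{5} = -3 + \frac{\frac{2 X Y}{X + Y} - 3 Y}{5} = -3 + \frac{- 3 Y + \frac{2 X Y}{X + Y}}{5} = -3 + \left(- \frac{3 Y}{5} + \frac{2 X Y}{5 \left(X + Y\right)}\right) = -3 - \frac{3 Y}{5} + \frac{2 X Y}{5 \left(X + Y\right)}$)
$D = -66675$
$j = 4833$ ($j = - 895 \frac{\left(-15\right) 6 - -60 - 3 \left(-4\right)^{2} - 6 \left(-4\right)}{5 \left(6 - 4\right)} = - 895 \frac{-90 + 60 - 48 + 24}{5 \cdot 2} = - 895 \cdot \frac{1}{5} \cdot \frac{1}{2} \left(-90 + 60 - 48 + 24\right) = - 895 \cdot \frac{1}{5} \cdot \frac{1}{2} \left(-54\right) = \left(-895\right) \left(- \frac{27}{5}\right) = 4833$)
$\frac{1}{D + j} = \frac{1}{-66675 + 4833} = \frac{1}{-61842} = - \frac{1}{61842}$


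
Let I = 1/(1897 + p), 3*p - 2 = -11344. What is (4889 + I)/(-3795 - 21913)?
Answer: -6906934/36318977 ≈ -0.19017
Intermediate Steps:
p = -11342/3 (p = ⅔ + (⅓)*(-11344) = ⅔ - 11344/3 = -11342/3 ≈ -3780.7)
I = -3/5651 (I = 1/(1897 - 11342/3) = 1/(-5651/3) = -3/5651 ≈ -0.00053088)
(4889 + I)/(-3795 - 21913) = (4889 - 3/5651)/(-3795 - 21913) = (27627736/5651)/(-25708) = (27627736/5651)*(-1/25708) = -6906934/36318977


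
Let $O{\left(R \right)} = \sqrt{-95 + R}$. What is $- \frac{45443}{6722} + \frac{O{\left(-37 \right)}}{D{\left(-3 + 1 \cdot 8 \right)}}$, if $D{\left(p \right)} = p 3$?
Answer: $- \frac{45443}{6722} + \frac{2 i \sqrt{33}}{15} \approx -6.7603 + 0.76594 i$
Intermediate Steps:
$D{\left(p \right)} = 3 p$
$- \frac{45443}{6722} + \frac{O{\left(-37 \right)}}{D{\left(-3 + 1 \cdot 8 \right)}} = - \frac{45443}{6722} + \frac{\sqrt{-95 - 37}}{3 \left(-3 + 1 \cdot 8\right)} = \left(-45443\right) \frac{1}{6722} + \frac{\sqrt{-132}}{3 \left(-3 + 8\right)} = - \frac{45443}{6722} + \frac{2 i \sqrt{33}}{3 \cdot 5} = - \frac{45443}{6722} + \frac{2 i \sqrt{33}}{15}$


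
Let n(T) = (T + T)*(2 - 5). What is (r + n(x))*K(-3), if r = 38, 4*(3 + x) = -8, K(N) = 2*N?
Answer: -408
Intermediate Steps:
x = -5 (x = -3 + (¼)*(-8) = -3 - 2 = -5)
n(T) = -6*T (n(T) = (2*T)*(-3) = -6*T)
(r + n(x))*K(-3) = (38 - 6*(-5))*(2*(-3)) = (38 + 30)*(-6) = 68*(-6) = -408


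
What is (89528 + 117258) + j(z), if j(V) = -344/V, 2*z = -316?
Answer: 16336266/79 ≈ 2.0679e+5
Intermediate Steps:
z = -158 (z = (1/2)*(-316) = -158)
(89528 + 117258) + j(z) = (89528 + 117258) - 344/(-158) = 206786 - 344*(-1/158) = 206786 + 172/79 = 16336266/79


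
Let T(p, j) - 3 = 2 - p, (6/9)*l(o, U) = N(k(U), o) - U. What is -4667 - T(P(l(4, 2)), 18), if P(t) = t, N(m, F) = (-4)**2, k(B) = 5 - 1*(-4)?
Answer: -4651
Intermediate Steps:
k(B) = 9 (k(B) = 5 + 4 = 9)
N(m, F) = 16
l(o, U) = 24 - 3*U/2 (l(o, U) = 3*(16 - U)/2 = 24 - 3*U/2)
T(p, j) = 5 - p (T(p, j) = 3 + (2 - p) = 5 - p)
-4667 - T(P(l(4, 2)), 18) = -4667 - (5 - (24 - 3/2*2)) = -4667 - (5 - (24 - 3)) = -4667 - (5 - 1*21) = -4667 - (5 - 21) = -4667 - 1*(-16) = -4667 + 16 = -4651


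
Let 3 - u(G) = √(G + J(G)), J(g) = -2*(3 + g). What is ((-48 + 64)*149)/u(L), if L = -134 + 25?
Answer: 2384/(3 - √103) ≈ -333.48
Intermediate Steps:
L = -109
J(g) = -6 - 2*g
u(G) = 3 - √(-6 - G) (u(G) = 3 - √(G + (-6 - 2*G)) = 3 - √(-6 - G))
((-48 + 64)*149)/u(L) = ((-48 + 64)*149)/(3 - √(-6 - 1*(-109))) = (16*149)/(3 - √(-6 + 109)) = 2384/(3 - √103)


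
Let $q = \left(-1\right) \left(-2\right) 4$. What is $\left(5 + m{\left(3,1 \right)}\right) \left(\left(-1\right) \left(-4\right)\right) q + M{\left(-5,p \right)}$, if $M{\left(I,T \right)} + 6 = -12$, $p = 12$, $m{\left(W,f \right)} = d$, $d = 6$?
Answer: $334$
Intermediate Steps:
$m{\left(W,f \right)} = 6$
$q = 8$ ($q = 2 \cdot 4 = 8$)
$M{\left(I,T \right)} = -18$ ($M{\left(I,T \right)} = -6 - 12 = -18$)
$\left(5 + m{\left(3,1 \right)}\right) \left(\left(-1\right) \left(-4\right)\right) q + M{\left(-5,p \right)} = \left(5 + 6\right) \left(\left(-1\right) \left(-4\right)\right) 8 - 18 = 11 \cdot 4 \cdot 8 - 18 = 44 \cdot 8 - 18 = 352 - 18 = 334$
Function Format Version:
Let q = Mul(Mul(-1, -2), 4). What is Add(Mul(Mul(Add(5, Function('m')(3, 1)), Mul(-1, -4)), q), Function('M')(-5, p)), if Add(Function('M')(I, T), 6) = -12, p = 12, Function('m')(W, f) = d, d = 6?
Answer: 334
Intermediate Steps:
Function('m')(W, f) = 6
q = 8 (q = Mul(2, 4) = 8)
Function('M')(I, T) = -18 (Function('M')(I, T) = Add(-6, -12) = -18)
Add(Mul(Mul(Add(5, Function('m')(3, 1)), Mul(-1, -4)), q), Function('M')(-5, p)) = Add(Mul(Mul(Add(5, 6), Mul(-1, -4)), 8), -18) = Add(Mul(Mul(11, 4), 8), -18) = Add(Mul(44, 8), -18) = Add(352, -18) = 334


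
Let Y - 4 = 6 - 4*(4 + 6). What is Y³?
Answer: -27000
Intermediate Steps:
Y = -30 (Y = 4 + (6 - 4*(4 + 6)) = 4 + (6 - 40) = 4 - 34 = -30)
Y³ = (-30)³ = -27000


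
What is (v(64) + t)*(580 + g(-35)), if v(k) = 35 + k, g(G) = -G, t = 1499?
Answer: 982770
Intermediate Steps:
(v(64) + t)*(580 + g(-35)) = ((35 + 64) + 1499)*(580 - 1*(-35)) = (99 + 1499)*(580 + 35) = 1598*615 = 982770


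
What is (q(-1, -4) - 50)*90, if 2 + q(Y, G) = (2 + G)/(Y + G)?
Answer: -4644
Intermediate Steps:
q(Y, G) = -2 + (2 + G)/(G + Y) (q(Y, G) = -2 + (2 + G)/(Y + G) = -2 + (2 + G)/(G + Y))
(q(-1, -4) - 50)*90 = ((2 - 1*(-4) - 2*(-1))/(-4 - 1) - 50)*90 = ((2 + 4 + 2)/(-5) - 50)*90 = (-⅕*8 - 50)*90 = (-8/5 - 50)*90 = -258/5*90 = -4644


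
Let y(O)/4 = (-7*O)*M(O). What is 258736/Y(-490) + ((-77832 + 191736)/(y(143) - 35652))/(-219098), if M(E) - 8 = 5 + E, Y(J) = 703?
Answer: 519862258355970/1412494460927 ≈ 368.05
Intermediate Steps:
M(E) = 13 + E (M(E) = 8 + (5 + E) = 13 + E)
y(O) = -28*O*(13 + O) (y(O) = 4*((-7*O)*(13 + O)) = 4*(-7*O*(13 + O)) = -28*O*(13 + O))
258736/Y(-490) + ((-77832 + 191736)/(y(143) - 35652))/(-219098) = 258736/703 + ((-77832 + 191736)/(-28*143*(13 + 143) - 35652))/(-219098) = 258736*(1/703) + (113904/(-28*143*156 - 35652))*(-1/219098) = 258736/703 + (113904/(-624624 - 35652))*(-1/219098) = 258736/703 + (113904/(-660276))*(-1/219098) = 258736/703 + (113904*(-1/660276))*(-1/219098) = 258736/703 - 3164/18341*(-1/219098) = 258736/703 + 1582/2009238209 = 519862258355970/1412494460927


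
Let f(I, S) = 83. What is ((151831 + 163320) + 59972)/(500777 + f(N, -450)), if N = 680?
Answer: 375123/500860 ≈ 0.74896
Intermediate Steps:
((151831 + 163320) + 59972)/(500777 + f(N, -450)) = ((151831 + 163320) + 59972)/(500777 + 83) = (315151 + 59972)/500860 = 375123*(1/500860) = 375123/500860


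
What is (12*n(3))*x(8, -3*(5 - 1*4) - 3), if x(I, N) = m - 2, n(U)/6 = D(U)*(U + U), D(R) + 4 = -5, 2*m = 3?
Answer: 1944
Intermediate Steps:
m = 3/2 (m = (½)*3 = 3/2 ≈ 1.5000)
D(R) = -9 (D(R) = -4 - 5 = -9)
n(U) = -108*U (n(U) = 6*(-9*(U + U)) = 6*(-18*U) = -108*U)
x(I, N) = -½ (x(I, N) = 3/2 - 2 = -½)
(12*n(3))*x(8, -3*(5 - 1*4) - 3) = (12*(-108*3))*(-½) = (12*(-324))*(-½) = -3888*(-½) = 1944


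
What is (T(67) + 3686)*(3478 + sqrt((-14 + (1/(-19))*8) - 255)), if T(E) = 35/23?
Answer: 294979614/23 + 84813*I*sqrt(97261)/437 ≈ 1.2825e+7 + 60527.0*I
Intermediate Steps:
T(E) = 35/23 (T(E) = 35*(1/23) = 35/23)
(T(67) + 3686)*(3478 + sqrt((-14 + (1/(-19))*8) - 255)) = (35/23 + 3686)*(3478 + sqrt((-14 + (1/(-19))*8) - 255)) = 84813*(3478 + sqrt((-14 + (1*(-1/19))*8) - 255))/23 = 84813*(3478 + sqrt((-14 - 1/19*8) - 255))/23 = 84813*(3478 + sqrt((-14 - 8/19) - 255))/23 = 84813*(3478 + sqrt(-274/19 - 255))/23 = 84813*(3478 + sqrt(-5119/19))/23 = 84813*(3478 + I*sqrt(97261)/19)/23 = 294979614/23 + 84813*I*sqrt(97261)/437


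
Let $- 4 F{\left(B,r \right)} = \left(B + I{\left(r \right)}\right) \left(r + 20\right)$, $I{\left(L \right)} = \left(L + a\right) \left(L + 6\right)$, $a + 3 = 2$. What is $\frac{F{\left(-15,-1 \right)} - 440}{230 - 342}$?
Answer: $\frac{1285}{448} \approx 2.8683$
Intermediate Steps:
$a = -1$ ($a = -3 + 2 = -1$)
$I{\left(L \right)} = \left(-1 + L\right) \left(6 + L\right)$ ($I{\left(L \right)} = \left(L - 1\right) \left(L + 6\right) = \left(-1 + L\right) \left(6 + L\right)$)
$F{\left(B,r \right)} = - \frac{\left(20 + r\right) \left(-6 + B + r^{2} + 5 r\right)}{4}$ ($F{\left(B,r \right)} = - \frac{\left(B + \left(-6 + r^{2} + 5 r\right)\right) \left(r + 20\right)}{4} = - \frac{\left(-6 + B + r^{2} + 5 r\right) \left(20 + r\right)}{4} = - \frac{\left(20 + r\right) \left(-6 + B + r^{2} + 5 r\right)}{4}$)
$\frac{F{\left(-15,-1 \right)} - 440}{230 - 342} = \frac{\left(30 - -75 - - \frac{47}{2} - \frac{25 \left(-1\right)^{2}}{4} - \frac{\left(-1\right)^{3}}{4} - \left(- \frac{15}{4}\right) \left(-1\right)\right) - 440}{230 - 342} = \frac{\left(30 + 75 + \frac{47}{2} - \frac{25}{4} - - \frac{1}{4} - \frac{15}{4}\right) - 440}{-112} = \left(\left(30 + 75 + \frac{47}{2} - \frac{25}{4} + \frac{1}{4} - \frac{15}{4}\right) - 440\right) \left(- \frac{1}{112}\right) = \left(\frac{475}{4} - 440\right) \left(- \frac{1}{112}\right) = \left(- \frac{1285}{4}\right) \left(- \frac{1}{112}\right) = \frac{1285}{448}$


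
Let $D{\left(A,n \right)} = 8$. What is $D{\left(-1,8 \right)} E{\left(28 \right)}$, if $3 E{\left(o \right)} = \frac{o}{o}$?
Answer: $\frac{8}{3} \approx 2.6667$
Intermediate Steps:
$E{\left(o \right)} = \frac{1}{3}$ ($E{\left(o \right)} = \frac{o \frac{1}{o}}{3} = \frac{1}{3} \cdot 1 = \frac{1}{3}$)
$D{\left(-1,8 \right)} E{\left(28 \right)} = 8 \cdot \frac{1}{3} = \frac{8}{3}$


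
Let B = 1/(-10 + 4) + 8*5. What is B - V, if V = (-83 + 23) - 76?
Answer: 1055/6 ≈ 175.83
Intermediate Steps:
V = -136 (V = -60 - 76 = -136)
B = 239/6 (B = 1/(-6) + 40 = -⅙ + 40 = 239/6 ≈ 39.833)
B - V = 239/6 - 1*(-136) = 239/6 + 136 = 1055/6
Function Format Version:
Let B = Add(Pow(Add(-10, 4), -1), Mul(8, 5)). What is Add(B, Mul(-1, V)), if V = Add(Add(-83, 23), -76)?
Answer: Rational(1055, 6) ≈ 175.83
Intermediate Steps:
V = -136 (V = Add(-60, -76) = -136)
B = Rational(239, 6) (B = Add(Pow(-6, -1), 40) = Add(Rational(-1, 6), 40) = Rational(239, 6) ≈ 39.833)
Add(B, Mul(-1, V)) = Add(Rational(239, 6), Mul(-1, -136)) = Add(Rational(239, 6), 136) = Rational(1055, 6)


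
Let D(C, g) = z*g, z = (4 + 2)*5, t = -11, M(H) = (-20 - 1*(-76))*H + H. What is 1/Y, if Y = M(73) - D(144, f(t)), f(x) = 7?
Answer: 1/3951 ≈ 0.00025310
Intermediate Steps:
M(H) = 57*H (M(H) = (-20 + 76)*H + H = 56*H + H = 57*H)
z = 30 (z = 6*5 = 30)
D(C, g) = 30*g
Y = 3951 (Y = 57*73 - 30*7 = 4161 - 1*210 = 4161 - 210 = 3951)
1/Y = 1/3951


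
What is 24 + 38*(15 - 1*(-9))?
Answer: 936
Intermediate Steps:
24 + 38*(15 - 1*(-9)) = 24 + 38*(15 + 9) = 24 + 38*24 = 24 + 912 = 936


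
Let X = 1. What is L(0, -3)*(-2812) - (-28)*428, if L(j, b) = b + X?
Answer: 17608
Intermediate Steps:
L(j, b) = 1 + b (L(j, b) = b + 1 = 1 + b)
L(0, -3)*(-2812) - (-28)*428 = (1 - 3)*(-2812) - (-28)*428 = -2*(-2812) - 1*(-11984) = 5624 + 11984 = 17608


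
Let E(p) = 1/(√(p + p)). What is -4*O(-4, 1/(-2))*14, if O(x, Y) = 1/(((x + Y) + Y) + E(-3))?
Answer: 1680/151 - 56*I*√6/151 ≈ 11.126 - 0.90842*I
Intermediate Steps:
E(p) = √2/(2*√p) (E(p) = 1/(√(2*p)) = 1/(√2*√p) = √2/(2*√p))
O(x, Y) = 1/(x + 2*Y - I*√6/6) (O(x, Y) = 1/(((x + Y) + Y) + √2/(2*√(-3))) = 1/(((Y + x) + Y) + √2*(-I*√3/3)/2) = 1/((x + 2*Y) - I*√6/6) = 1/(x + 2*Y - I*√6/6))
-4*O(-4, 1/(-2))*14 = -24/(6*(-4) + 12*(1/(-2)) - I*√6)*14 = -24/(-24 + 12*(1*(-½)) - I*√6)*14 = -24/(-24 + 12*(-½) - I*√6)*14 = -24/(-24 - 6 - I*√6)*14 = -24/(-30 - I*√6)*14 = -336/(-30 - I*√6)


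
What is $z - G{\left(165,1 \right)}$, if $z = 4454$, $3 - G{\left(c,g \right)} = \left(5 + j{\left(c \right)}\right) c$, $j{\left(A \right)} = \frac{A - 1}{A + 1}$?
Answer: $\frac{451438}{83} \approx 5439.0$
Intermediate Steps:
$j{\left(A \right)} = \frac{-1 + A}{1 + A}$
$G{\left(c,g \right)} = 3 - c \left(5 + \frac{-1 + c}{1 + c}\right)$ ($G{\left(c,g \right)} = 3 - \left(5 + \frac{-1 + c}{1 + c}\right) c = 3 - c \left(5 + \frac{-1 + c}{1 + c}\right)$)
$z - G{\left(165,1 \right)} = 4454 - \frac{3 - 165 - 6 \cdot 165^{2}}{1 + 165} = 4454 - \frac{3 - 165 - 163350}{166} = 4454 - \frac{1}{166} \left(-163512\right) = 4454 - - \frac{81756}{83} = 4454 + \frac{81756}{83} = \frac{451438}{83}$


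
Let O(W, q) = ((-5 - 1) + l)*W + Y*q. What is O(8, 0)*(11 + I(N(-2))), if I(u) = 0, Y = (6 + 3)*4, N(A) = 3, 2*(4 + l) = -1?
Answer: -924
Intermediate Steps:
l = -9/2 (l = -4 + (½)*(-1) = -4 - ½ = -9/2 ≈ -4.5000)
Y = 36 (Y = 9*4 = 36)
O(W, q) = 36*q - 21*W/2 (O(W, q) = ((-5 - 1) - 9/2)*W + 36*q = (-6 - 9/2)*W + 36*q = -21*W/2 + 36*q = 36*q - 21*W/2)
O(8, 0)*(11 + I(N(-2))) = (36*0 - 21/2*8)*(11 + 0) = (0 - 84)*11 = -84*11 = -924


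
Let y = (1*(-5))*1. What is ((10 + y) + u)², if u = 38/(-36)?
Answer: 5041/324 ≈ 15.559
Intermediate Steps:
y = -5 (y = -5*1 = -5)
u = -19/18 (u = 38*(-1/36) = -19/18 ≈ -1.0556)
((10 + y) + u)² = ((10 - 5) - 19/18)² = (5 - 19/18)² = (71/18)² = 5041/324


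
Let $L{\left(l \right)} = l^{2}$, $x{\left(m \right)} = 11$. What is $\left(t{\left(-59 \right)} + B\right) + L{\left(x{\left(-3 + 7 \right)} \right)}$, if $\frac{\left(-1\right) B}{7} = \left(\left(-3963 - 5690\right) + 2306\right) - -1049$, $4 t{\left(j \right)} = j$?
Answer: $\frac{176769}{4} \approx 44192.0$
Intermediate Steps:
$t{\left(j \right)} = \frac{j}{4}$
$B = 44086$ ($B = - 7 \left(\left(\left(-3963 - 5690\right) + 2306\right) - -1049\right) = - 7 \left(\left(-9653 + 2306\right) + 1049\right) = - 7 \left(-7347 + 1049\right) = \left(-7\right) \left(-6298\right) = 44086$)
$\left(t{\left(-59 \right)} + B\right) + L{\left(x{\left(-3 + 7 \right)} \right)} = \left(\frac{1}{4} \left(-59\right) + 44086\right) + 11^{2} = \left(- \frac{59}{4} + 44086\right) + 121 = \frac{176285}{4} + 121 = \frac{176769}{4}$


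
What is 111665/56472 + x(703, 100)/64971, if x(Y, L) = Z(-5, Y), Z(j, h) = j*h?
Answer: 2352162545/1223014104 ≈ 1.9233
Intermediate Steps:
Z(j, h) = h*j
x(Y, L) = -5*Y (x(Y, L) = Y*(-5) = -5*Y)
111665/56472 + x(703, 100)/64971 = 111665/56472 - 5*703/64971 = 111665*(1/56472) - 3515*1/64971 = 111665/56472 - 3515/64971 = 2352162545/1223014104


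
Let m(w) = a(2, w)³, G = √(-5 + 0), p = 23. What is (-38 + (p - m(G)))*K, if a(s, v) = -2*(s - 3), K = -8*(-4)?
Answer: -736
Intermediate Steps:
K = 32
a(s, v) = 6 - 2*s (a(s, v) = -2*(-3 + s) = 6 - 2*s)
G = I*√5 (G = √(-5) = I*√5 ≈ 2.2361*I)
m(w) = 8 (m(w) = (6 - 2*2)³ = (6 - 4)³ = 2³ = 8)
(-38 + (p - m(G)))*K = (-38 + (23 - 1*8))*32 = (-38 + (23 - 8))*32 = (-38 + 15)*32 = -23*32 = -736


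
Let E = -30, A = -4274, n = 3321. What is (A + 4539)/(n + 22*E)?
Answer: 265/2661 ≈ 0.099587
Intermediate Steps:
(A + 4539)/(n + 22*E) = (-4274 + 4539)/(3321 + 22*(-30)) = 265/(3321 - 660) = 265/2661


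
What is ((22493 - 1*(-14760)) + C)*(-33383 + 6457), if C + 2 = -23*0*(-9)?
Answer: -1003020426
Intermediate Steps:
C = -2 (C = -2 - 23*0*(-9) = -2 + 0*(-9) = -2 + 0 = -2)
((22493 - 1*(-14760)) + C)*(-33383 + 6457) = ((22493 - 1*(-14760)) - 2)*(-33383 + 6457) = ((22493 + 14760) - 2)*(-26926) = (37253 - 2)*(-26926) = 37251*(-26926) = -1003020426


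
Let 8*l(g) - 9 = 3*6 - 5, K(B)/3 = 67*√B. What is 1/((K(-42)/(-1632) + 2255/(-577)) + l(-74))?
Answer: -19017846144/32487062431 + 6067298096*I*√42/97461187293 ≈ -0.5854 + 0.40345*I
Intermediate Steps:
K(B) = 201*√B (K(B) = 3*(67*√B) = 201*√B)
l(g) = 11/4 (l(g) = 9/8 + (3*6 - 5)/8 = 9/8 + (18 - 5)/8 = 9/8 + (⅛)*13 = 9/8 + 13/8 = 11/4)
1/((K(-42)/(-1632) + 2255/(-577)) + l(-74)) = 1/(((201*√(-42))/(-1632) + 2255/(-577)) + 11/4) = 1/(((201*(I*√42))*(-1/1632) + 2255*(-1/577)) + 11/4) = 1/(((201*I*√42)*(-1/1632) - 2255/577) + 11/4) = 1/((-67*I*√42/544 - 2255/577) + 11/4) = 1/((-2255/577 - 67*I*√42/544) + 11/4) = 1/(-2673/2308 - 67*I*√42/544)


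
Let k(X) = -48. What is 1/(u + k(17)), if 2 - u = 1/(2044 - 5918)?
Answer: -3874/178203 ≈ -0.021739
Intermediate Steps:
u = 7749/3874 (u = 2 - 1/(2044 - 5918) = 2 - 1/(-3874) = 2 - 1*(-1/3874) = 2 + 1/3874 = 7749/3874 ≈ 2.0003)
1/(u + k(17)) = 1/(7749/3874 - 48) = 1/(-178203/3874) = -3874/178203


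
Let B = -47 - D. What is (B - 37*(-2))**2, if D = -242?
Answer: 72361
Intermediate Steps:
B = 195 (B = -47 - 1*(-242) = -47 + 242 = 195)
(B - 37*(-2))**2 = (195 - 37*(-2))**2 = (195 + 74)**2 = 269**2 = 72361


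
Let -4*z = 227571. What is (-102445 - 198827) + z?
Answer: -1432659/4 ≈ -3.5817e+5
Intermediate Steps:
z = -227571/4 (z = -1/4*227571 = -227571/4 ≈ -56893.)
(-102445 - 198827) + z = (-102445 - 198827) - 227571/4 = -301272 - 227571/4 = -1432659/4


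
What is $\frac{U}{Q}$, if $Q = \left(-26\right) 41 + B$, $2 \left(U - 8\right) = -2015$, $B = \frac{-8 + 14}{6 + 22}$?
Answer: $\frac{13993}{14921} \approx 0.93781$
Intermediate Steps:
$B = \frac{3}{14}$ ($B = \frac{6}{28} = 6 \cdot \frac{1}{28} = \frac{3}{14} \approx 0.21429$)
$U = - \frac{1999}{2}$ ($U = 8 + \frac{1}{2} \left(-2015\right) = 8 - \frac{2015}{2} = - \frac{1999}{2} \approx -999.5$)
$Q = - \frac{14921}{14}$ ($Q = \left(-26\right) 41 + \frac{3}{14} = -1066 + \frac{3}{14} = - \frac{14921}{14} \approx -1065.8$)
$\frac{U}{Q} = - \frac{1999}{2 \left(- \frac{14921}{14}\right)} = \left(- \frac{1999}{2}\right) \left(- \frac{14}{14921}\right) = \frac{13993}{14921}$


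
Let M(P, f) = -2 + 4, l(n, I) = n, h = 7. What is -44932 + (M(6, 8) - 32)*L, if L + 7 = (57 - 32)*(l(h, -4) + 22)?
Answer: -66472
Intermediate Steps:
L = 718 (L = -7 + (57 - 32)*(7 + 22) = -7 + 25*29 = -7 + 725 = 718)
M(P, f) = 2
-44932 + (M(6, 8) - 32)*L = -44932 + (2 - 32)*718 = -44932 - 30*718 = -44932 - 21540 = -66472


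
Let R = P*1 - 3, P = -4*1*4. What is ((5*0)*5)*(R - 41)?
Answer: 0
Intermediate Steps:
P = -16 (P = -4*4 = -16)
R = -19 (R = -16*1 - 3 = -16 - 3 = -19)
((5*0)*5)*(R - 41) = ((5*0)*5)*(-19 - 41) = (0*5)*(-60) = 0*(-60) = 0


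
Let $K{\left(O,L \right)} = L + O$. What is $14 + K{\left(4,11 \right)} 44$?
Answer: $674$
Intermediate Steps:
$14 + K{\left(4,11 \right)} 44 = 14 + \left(11 + 4\right) 44 = 14 + 15 \cdot 44 = 14 + 660 = 674$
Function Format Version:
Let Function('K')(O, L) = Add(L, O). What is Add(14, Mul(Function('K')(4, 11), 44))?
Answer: 674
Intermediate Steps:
Add(14, Mul(Function('K')(4, 11), 44)) = Add(14, Mul(Add(11, 4), 44)) = Add(14, Mul(15, 44)) = Add(14, 660) = 674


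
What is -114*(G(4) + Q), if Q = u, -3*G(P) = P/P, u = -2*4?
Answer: 950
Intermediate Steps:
u = -8
G(P) = -⅓ (G(P) = -P/(3*P) = -⅓*1 = -⅓)
Q = -8
-114*(G(4) + Q) = -114*(-⅓ - 8) = -114*(-25/3) = 950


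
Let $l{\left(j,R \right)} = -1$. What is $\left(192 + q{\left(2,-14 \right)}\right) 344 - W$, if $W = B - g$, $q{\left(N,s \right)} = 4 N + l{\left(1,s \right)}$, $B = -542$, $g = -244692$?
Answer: $-175694$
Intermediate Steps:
$q{\left(N,s \right)} = -1 + 4 N$ ($q{\left(N,s \right)} = 4 N - 1 = -1 + 4 N$)
$W = 244150$ ($W = -542 - -244692 = -542 + 244692 = 244150$)
$\left(192 + q{\left(2,-14 \right)}\right) 344 - W = \left(192 + \left(-1 + 4 \cdot 2\right)\right) 344 - 244150 = \left(192 + \left(-1 + 8\right)\right) 344 - 244150 = \left(192 + 7\right) 344 - 244150 = 199 \cdot 344 - 244150 = 68456 - 244150 = -175694$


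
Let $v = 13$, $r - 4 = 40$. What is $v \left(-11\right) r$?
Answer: $-6292$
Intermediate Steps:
$r = 44$ ($r = 4 + 40 = 44$)
$v \left(-11\right) r = 13 \left(-11\right) 44 = \left(-143\right) 44 = -6292$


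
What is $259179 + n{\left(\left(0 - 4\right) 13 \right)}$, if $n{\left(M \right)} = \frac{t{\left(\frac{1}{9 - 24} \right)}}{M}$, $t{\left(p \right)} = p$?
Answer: $\frac{202159621}{780} \approx 2.5918 \cdot 10^{5}$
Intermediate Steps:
$n{\left(M \right)} = - \frac{1}{15 M}$ ($n{\left(M \right)} = \frac{1}{\left(9 - 24\right) M} = \frac{1}{\left(-15\right) M} = - \frac{1}{15 M}$)
$259179 + n{\left(\left(0 - 4\right) 13 \right)} = 259179 - \frac{1}{15 \left(0 - 4\right) 13} = 259179 - \frac{1}{15 \left(\left(-4\right) 13\right)} = 259179 - \frac{1}{15 \left(-52\right)} = 259179 - - \frac{1}{780} = 259179 + \frac{1}{780} = \frac{202159621}{780}$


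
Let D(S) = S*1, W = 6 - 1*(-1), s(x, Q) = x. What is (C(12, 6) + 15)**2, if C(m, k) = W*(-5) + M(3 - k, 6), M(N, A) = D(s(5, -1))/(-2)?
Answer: 2025/4 ≈ 506.25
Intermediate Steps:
W = 7 (W = 6 + 1 = 7)
D(S) = S
M(N, A) = -5/2 (M(N, A) = 5/(-2) = 5*(-1/2) = -5/2)
C(m, k) = -75/2 (C(m, k) = 7*(-5) - 5/2 = -35 - 5/2 = -75/2)
(C(12, 6) + 15)**2 = (-75/2 + 15)**2 = (-45/2)**2 = 2025/4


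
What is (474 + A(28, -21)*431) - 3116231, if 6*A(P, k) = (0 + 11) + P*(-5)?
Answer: -6250047/2 ≈ -3.1250e+6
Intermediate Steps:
A(P, k) = 11/6 - 5*P/6 (A(P, k) = ((0 + 11) + P*(-5))/6 = (11 - 5*P)/6 = 11/6 - 5*P/6)
(474 + A(28, -21)*431) - 3116231 = (474 + (11/6 - ⅚*28)*431) - 3116231 = (474 + (11/6 - 70/3)*431) - 3116231 = (474 - 43/2*431) - 3116231 = (474 - 18533/2) - 3116231 = -17585/2 - 3116231 = -6250047/2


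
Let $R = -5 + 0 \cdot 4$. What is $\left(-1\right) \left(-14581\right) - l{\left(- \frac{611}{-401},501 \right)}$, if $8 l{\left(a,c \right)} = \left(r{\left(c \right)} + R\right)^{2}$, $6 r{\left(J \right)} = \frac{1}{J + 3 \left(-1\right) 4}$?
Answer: $\frac{1003932331127}{68866848} \approx 14578.0$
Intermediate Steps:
$R = -5$ ($R = -5 + 0 = -5$)
$r{\left(J \right)} = \frac{1}{6 \left(-12 + J\right)}$ ($r{\left(J \right)} = \frac{1}{6 \left(J + 3 \left(-1\right) 4\right)} = \frac{1}{6 \left(J - 12\right)} = \frac{1}{6 \left(-12 + J\right)}$)
$l{\left(a,c \right)} = \frac{\left(-5 + \frac{1}{6 \left(-12 + c\right)}\right)^{2}}{8}$ ($l{\left(a,c \right)} = \frac{\left(\frac{1}{6 \left(-12 + c\right)} - 5\right)^{2}}{8} = \frac{\left(-5 + \frac{1}{6 \left(-12 + c\right)}\right)^{2}}{8}$)
$\left(-1\right) \left(-14581\right) - l{\left(- \frac{611}{-401},501 \right)} = \left(-1\right) \left(-14581\right) - \frac{\left(-361 + 30 \cdot 501\right)^{2}}{288 \left(-12 + 501\right)^{2}} = 14581 - \frac{\left(-361 + 15030\right)^{2}}{288 \cdot 239121} = 14581 - \frac{1}{288} \cdot 14669^{2} \cdot \frac{1}{239121} = 14581 - \frac{1}{288} \cdot 215179561 \cdot \frac{1}{239121} = 14581 - \frac{215179561}{68866848} = \frac{1003932331127}{68866848}$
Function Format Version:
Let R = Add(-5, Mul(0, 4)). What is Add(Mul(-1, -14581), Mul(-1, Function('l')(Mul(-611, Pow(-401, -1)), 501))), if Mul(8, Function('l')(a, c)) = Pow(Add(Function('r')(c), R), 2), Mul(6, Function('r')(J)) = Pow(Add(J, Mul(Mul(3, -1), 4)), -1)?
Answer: Rational(1003932331127, 68866848) ≈ 14578.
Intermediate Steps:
R = -5 (R = Add(-5, 0) = -5)
Function('r')(J) = Mul(Rational(1, 6), Pow(Add(-12, J), -1)) (Function('r')(J) = Mul(Rational(1, 6), Pow(Add(J, Mul(Mul(3, -1), 4)), -1)) = Mul(Rational(1, 6), Pow(Add(J, Mul(-3, 4)), -1)) = Mul(Rational(1, 6), Pow(Add(J, -12), -1)) = Mul(Rational(1, 6), Pow(Add(-12, J), -1)))
Function('l')(a, c) = Mul(Rational(1, 8), Pow(Add(-5, Mul(Rational(1, 6), Pow(Add(-12, c), -1))), 2)) (Function('l')(a, c) = Mul(Rational(1, 8), Pow(Add(Mul(Rational(1, 6), Pow(Add(-12, c), -1)), -5), 2)) = Mul(Rational(1, 8), Pow(Add(-5, Mul(Rational(1, 6), Pow(Add(-12, c), -1))), 2)))
Add(Mul(-1, -14581), Mul(-1, Function('l')(Mul(-611, Pow(-401, -1)), 501))) = Add(Mul(-1, -14581), Mul(-1, Mul(Rational(1, 288), Pow(Add(-361, Mul(30, 501)), 2), Pow(Add(-12, 501), -2)))) = Add(14581, Mul(-1, Mul(Rational(1, 288), Pow(Add(-361, 15030), 2), Pow(489, -2)))) = Add(14581, Mul(-1, Mul(Rational(1, 288), Pow(14669, 2), Rational(1, 239121)))) = Add(14581, Mul(-1, Mul(Rational(1, 288), 215179561, Rational(1, 239121)))) = Add(14581, Mul(-1, Rational(215179561, 68866848))) = Add(14581, Rational(-215179561, 68866848)) = Rational(1003932331127, 68866848)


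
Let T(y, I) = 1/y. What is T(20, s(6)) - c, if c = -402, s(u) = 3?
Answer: 8041/20 ≈ 402.05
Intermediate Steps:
T(20, s(6)) - c = 1/20 - 1*(-402) = 1/20 + 402 = 8041/20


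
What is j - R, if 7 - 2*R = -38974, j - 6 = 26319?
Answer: 13669/2 ≈ 6834.5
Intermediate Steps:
j = 26325 (j = 6 + 26319 = 26325)
R = 38981/2 (R = 7/2 - 1/2*(-38974) = 7/2 + 19487 = 38981/2 ≈ 19491.)
j - R = 26325 - 1*38981/2 = 26325 - 38981/2 = 13669/2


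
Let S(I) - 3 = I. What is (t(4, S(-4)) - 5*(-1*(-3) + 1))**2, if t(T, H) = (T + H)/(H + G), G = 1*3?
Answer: 1369/4 ≈ 342.25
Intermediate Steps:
G = 3
S(I) = 3 + I
t(T, H) = (H + T)/(3 + H) (t(T, H) = (T + H)/(H + 3) = (H + T)/(3 + H))
(t(4, S(-4)) - 5*(-1*(-3) + 1))**2 = (((3 - 4) + 4)/(3 + (3 - 4)) - 5*(-1*(-3) + 1))**2 = ((-1 + 4)/(3 - 1) - 5*(3 + 1))**2 = (3/2 - 5*4)**2 = ((1/2)*3 - 20)**2 = (3/2 - 20)**2 = (-37/2)**2 = 1369/4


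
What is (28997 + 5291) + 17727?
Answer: 52015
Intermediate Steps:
(28997 + 5291) + 17727 = 34288 + 17727 = 52015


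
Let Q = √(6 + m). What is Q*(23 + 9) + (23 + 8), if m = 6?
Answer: 31 + 64*√3 ≈ 141.85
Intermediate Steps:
Q = 2*√3 (Q = √(6 + 6) = √12 = 2*√3 ≈ 3.4641)
Q*(23 + 9) + (23 + 8) = (2*√3)*(23 + 9) + (23 + 8) = (2*√3)*32 + 31 = 64*√3 + 31 = 31 + 64*√3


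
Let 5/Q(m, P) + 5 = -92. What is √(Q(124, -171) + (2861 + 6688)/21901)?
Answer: 2*√3584911159/193127 ≈ 0.62005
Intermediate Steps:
Q(m, P) = -5/97 (Q(m, P) = 5/(-5 - 92) = 5/(-97) = 5*(-1/97) = -5/97)
√(Q(124, -171) + (2861 + 6688)/21901) = √(-5/97 + (2861 + 6688)/21901) = √(-5/97 + 9549*(1/21901)) = √(-5/97 + 9549/21901) = √(816748/2124397) = 2*√3584911159/193127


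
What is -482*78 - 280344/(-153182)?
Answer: -2879375064/76591 ≈ -37594.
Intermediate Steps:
-482*78 - 280344/(-153182) = -37596 - 280344*(-1/153182) = -37596 + 140172/76591 = -2879375064/76591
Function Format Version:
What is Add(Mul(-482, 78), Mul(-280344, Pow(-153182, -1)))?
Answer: Rational(-2879375064, 76591) ≈ -37594.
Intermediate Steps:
Add(Mul(-482, 78), Mul(-280344, Pow(-153182, -1))) = Add(-37596, Mul(-280344, Rational(-1, 153182))) = Add(-37596, Rational(140172, 76591)) = Rational(-2879375064, 76591)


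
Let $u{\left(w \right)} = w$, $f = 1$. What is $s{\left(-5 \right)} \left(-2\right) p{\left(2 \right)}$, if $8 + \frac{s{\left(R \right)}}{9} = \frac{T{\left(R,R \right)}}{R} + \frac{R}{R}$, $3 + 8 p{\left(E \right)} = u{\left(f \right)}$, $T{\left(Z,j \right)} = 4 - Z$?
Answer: $- \frac{198}{5} \approx -39.6$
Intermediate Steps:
$p{\left(E \right)} = - \frac{1}{4}$ ($p{\left(E \right)} = - \frac{3}{8} + \frac{1}{8} \cdot 1 = - \frac{3}{8} + \frac{1}{8} = - \frac{1}{4}$)
$s{\left(R \right)} = -63 + \frac{9 \left(4 - R\right)}{R}$ ($s{\left(R \right)} = -72 + 9 \left(\frac{4 - R}{R} + \frac{R}{R}\right) = -72 + 9 \left(\frac{4 - R}{R} + 1\right) = -72 + 9 \left(1 + \frac{4 - R}{R}\right) = -72 + \left(9 + \frac{9 \left(4 - R\right)}{R}\right) = -63 + \frac{9 \left(4 - R\right)}{R}$)
$s{\left(-5 \right)} \left(-2\right) p{\left(2 \right)} = \left(-72 + \frac{36}{-5}\right) \left(-2\right) \left(- \frac{1}{4}\right) = \left(-72 + 36 \left(- \frac{1}{5}\right)\right) \left(-2\right) \left(- \frac{1}{4}\right) = \left(-72 - \frac{36}{5}\right) \left(-2\right) \left(- \frac{1}{4}\right) = \left(- \frac{396}{5}\right) \left(-2\right) \left(- \frac{1}{4}\right) = \frac{792}{5} \left(- \frac{1}{4}\right) = - \frac{198}{5}$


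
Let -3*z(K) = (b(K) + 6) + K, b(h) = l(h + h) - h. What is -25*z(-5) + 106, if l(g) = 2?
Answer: 518/3 ≈ 172.67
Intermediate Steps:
b(h) = 2 - h
z(K) = -8/3 (z(K) = -(((2 - K) + 6) + K)/3 = -((8 - K) + K)/3 = -⅓*8 = -8/3)
-25*z(-5) + 106 = -25*(-8/3) + 106 = 200/3 + 106 = 518/3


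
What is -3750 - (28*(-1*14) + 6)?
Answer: -3364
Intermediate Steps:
-3750 - (28*(-1*14) + 6) = -3750 - (28*(-14) + 6) = -3750 - (-392 + 6) = -3750 - 1*(-386) = -3750 + 386 = -3364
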